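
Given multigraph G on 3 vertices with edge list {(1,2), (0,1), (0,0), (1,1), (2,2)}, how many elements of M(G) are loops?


In a graphic matroid, a loop is a self-loop edge (u,u) with rank 0.
Examining all 5 edges for self-loops...
Self-loops found: (0,0), (1,1), (2,2)
Number of loops = 3.

3


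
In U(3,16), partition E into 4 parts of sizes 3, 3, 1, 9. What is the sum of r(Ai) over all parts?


r(Ai) = min(|Ai|, 3) for each part.
Sum = min(3,3) + min(3,3) + min(1,3) + min(9,3)
    = 3 + 3 + 1 + 3
    = 10.

10


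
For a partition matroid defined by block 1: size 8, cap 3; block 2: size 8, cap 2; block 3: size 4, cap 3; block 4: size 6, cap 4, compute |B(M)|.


A basis picks exactly ci elements from block i.
Number of bases = product of C(|Si|, ci).
= C(8,3) * C(8,2) * C(4,3) * C(6,4)
= 56 * 28 * 4 * 15
= 94080.

94080


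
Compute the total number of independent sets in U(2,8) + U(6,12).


For a direct sum, |I(M1+M2)| = |I(M1)| * |I(M2)|.
|I(U(2,8))| = sum C(8,k) for k=0..2 = 37.
|I(U(6,12))| = sum C(12,k) for k=0..6 = 2510.
Total = 37 * 2510 = 92870.

92870


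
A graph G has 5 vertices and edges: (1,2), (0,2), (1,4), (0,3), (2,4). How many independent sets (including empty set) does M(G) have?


An independent set in a graphic matroid is an acyclic edge subset.
G has 5 vertices and 5 edges.
Enumerate all 2^5 = 32 subsets, checking for acyclicity.
Total independent sets = 28.

28


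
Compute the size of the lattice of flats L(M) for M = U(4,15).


Flats of U(4,15): every subset of size < 4 is a flat, plus E itself.
Count = C(15,0) + C(15,1) + C(15,2) + C(15,3) + 1
     = 1 + 15 + 105 + 455 + 1
     = 577.

577


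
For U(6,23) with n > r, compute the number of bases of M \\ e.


Deleting e from U(6,23) gives U(6,22) since n > r.
Bases of U(6,22) = C(22,6) = 22! / (6! * 16!) = 74613.

74613


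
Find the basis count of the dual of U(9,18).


The dual of U(r,n) is U(n-r, n) = U(9,18).
Bases of U(9,18) are all (9)-element subsets.
|B(M*)| = C(18,9) = 18! / (9! * 9!) = 48620.

48620


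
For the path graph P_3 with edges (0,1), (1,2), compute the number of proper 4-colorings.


P(P_3, k) = k * (k-1)^(2).
P(4) = 4 * 3^2 = 4 * 9 = 36.

36


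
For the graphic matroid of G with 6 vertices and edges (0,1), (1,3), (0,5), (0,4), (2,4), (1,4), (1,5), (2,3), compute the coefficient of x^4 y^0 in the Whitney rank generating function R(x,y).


R(x,y) = sum over A in 2^E of x^(r(E)-r(A)) * y^(|A|-r(A)).
G has 6 vertices, 8 edges. r(E) = 5.
Enumerate all 2^8 = 256 subsets.
Count subsets with r(E)-r(A)=4 and |A|-r(A)=0: 8.

8


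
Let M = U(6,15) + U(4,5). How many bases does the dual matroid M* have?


(M1+M2)* = M1* + M2*.
M1* = U(9,15), bases: C(15,9) = 5005.
M2* = U(1,5), bases: C(5,1) = 5.
|B(M*)| = 5005 * 5 = 25025.

25025


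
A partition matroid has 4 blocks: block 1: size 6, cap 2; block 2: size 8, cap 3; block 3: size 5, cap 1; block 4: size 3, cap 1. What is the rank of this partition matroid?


Rank of a partition matroid = sum of min(|Si|, ci) for each block.
= min(6,2) + min(8,3) + min(5,1) + min(3,1)
= 2 + 3 + 1 + 1
= 7.

7


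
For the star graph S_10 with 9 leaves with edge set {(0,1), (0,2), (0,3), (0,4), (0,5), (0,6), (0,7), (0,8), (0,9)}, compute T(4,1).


A star on 10 vertices is a tree with 9 edges.
T(x,y) = x^(9) for any tree.
T(4,1) = 4^9 = 262144.

262144


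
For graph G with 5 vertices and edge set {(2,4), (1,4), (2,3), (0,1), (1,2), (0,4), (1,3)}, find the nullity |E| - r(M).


Cycle rank (nullity) = |E| - r(M) = |E| - (|V| - c).
|E| = 7, |V| = 5, c = 1.
Nullity = 7 - (5 - 1) = 7 - 4 = 3.

3


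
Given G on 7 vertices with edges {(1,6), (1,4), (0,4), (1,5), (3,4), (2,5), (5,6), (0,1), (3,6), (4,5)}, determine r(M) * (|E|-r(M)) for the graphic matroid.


r(M) = |V| - c = 7 - 1 = 6.
nullity = |E| - r(M) = 10 - 6 = 4.
Product = 6 * 4 = 24.

24


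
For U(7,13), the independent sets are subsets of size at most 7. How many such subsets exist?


Independent sets of U(7,13) are all subsets of size <= 7.
Count = (13 choose 0) + (13 choose 1) + (13 choose 2) + (13 choose 3) + (13 choose 4) + (13 choose 5) + (13 choose 6) + (13 choose 7)
     = 1 + 13 + 78 + 286 + 715 + 1287 + 1716 + 1716
     = 5812.

5812


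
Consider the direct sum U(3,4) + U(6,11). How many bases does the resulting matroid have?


Bases of a direct sum M1 + M2: |B| = |B(M1)| * |B(M2)|.
|B(U(3,4))| = C(4,3) = 4.
|B(U(6,11))| = C(11,6) = 462.
Total bases = 4 * 462 = 1848.

1848


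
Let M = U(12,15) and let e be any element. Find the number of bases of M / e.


Contracting e from U(12,15) gives U(11,14).
Bases of U(11,14) = C(14,11) = 364.

364


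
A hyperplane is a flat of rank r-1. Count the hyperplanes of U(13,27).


Hyperplanes of U(13,27) are flats of rank 12.
In a uniform matroid, these are exactly the (12)-element subsets.
Count = (27 choose 12) = 17383860.

17383860


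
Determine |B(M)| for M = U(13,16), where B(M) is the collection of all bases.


Bases of U(13,16) are all 13-element subsets of the 16-element ground set.
Number of bases = C(16,13).
(16 choose 13) = 560.

560


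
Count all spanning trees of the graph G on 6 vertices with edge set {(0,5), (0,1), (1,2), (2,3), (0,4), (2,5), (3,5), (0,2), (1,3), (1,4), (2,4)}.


By Kirchhoff's matrix tree theorem, the number of spanning trees equals
the determinant of any cofactor of the Laplacian matrix L.
G has 6 vertices and 11 edges.
Computing the (5 x 5) cofactor determinant gives 209.

209


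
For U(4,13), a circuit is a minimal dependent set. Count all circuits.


In U(4,13), circuits are the (5)-element subsets.
Any set of 5 elements is dependent, and removing any one element gives
an independent set of size 4, so it is a minimal dependent set.
Number of circuits = C(13,5) = 13! / (5! * 8!) = 1287.

1287


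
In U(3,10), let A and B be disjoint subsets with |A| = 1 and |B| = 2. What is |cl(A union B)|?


|A union B| = 1 + 2 = 3 (disjoint).
In U(3,10), cl(S) = S if |S| < 3, else cl(S) = E.
Since 3 >= 3, cl(A union B) = E.
|cl(A union B)| = 10.

10


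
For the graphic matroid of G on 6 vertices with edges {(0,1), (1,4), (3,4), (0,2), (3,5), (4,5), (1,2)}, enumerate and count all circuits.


A circuit in a graphic matroid = edge set of a simple cycle.
G has 6 vertices and 7 edges.
Enumerating all minimal edge subsets forming cycles...
Total circuits found: 2.

2


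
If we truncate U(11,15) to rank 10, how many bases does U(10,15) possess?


Truncating U(11,15) to rank 10 gives U(10,15).
Bases of U(10,15) are all 10-element subsets of 15 elements.
Number of bases = C(15,10) = 3003.

3003


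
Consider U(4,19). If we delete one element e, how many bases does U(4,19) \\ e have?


Deleting e from U(4,19) gives U(4,18) since n > r.
Bases of U(4,18) = C(18,4) = 18! / (4! * 14!) = 3060.

3060


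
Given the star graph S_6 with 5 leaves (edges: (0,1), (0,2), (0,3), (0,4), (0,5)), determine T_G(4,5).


A star on 6 vertices is a tree with 5 edges.
T(x,y) = x^(5) for any tree.
T(4,5) = 4^5 = 1024.

1024


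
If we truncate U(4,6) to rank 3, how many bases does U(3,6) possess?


Truncating U(4,6) to rank 3 gives U(3,6).
Bases of U(3,6) are all 3-element subsets of 6 elements.
Number of bases = C(6,3) = (6 * 5 * 4) / (1 * 2 * 3) = 20.

20


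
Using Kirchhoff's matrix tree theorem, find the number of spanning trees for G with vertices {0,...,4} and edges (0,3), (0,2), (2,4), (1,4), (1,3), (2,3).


By Kirchhoff's matrix tree theorem, the number of spanning trees equals
the determinant of any cofactor of the Laplacian matrix L.
G has 5 vertices and 6 edges.
Computing the (4 x 4) cofactor determinant gives 11.

11


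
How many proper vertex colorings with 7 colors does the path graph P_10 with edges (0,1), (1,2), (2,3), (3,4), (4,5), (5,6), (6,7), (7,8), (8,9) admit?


P(P_10, k) = k * (k-1)^(9).
P(7) = 7 * 6^9 = 7 * 10077696 = 70543872.

70543872


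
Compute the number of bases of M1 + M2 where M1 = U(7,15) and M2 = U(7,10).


Bases of a direct sum M1 + M2: |B| = |B(M1)| * |B(M2)|.
|B(U(7,15))| = C(15,7) = 6435.
|B(U(7,10))| = C(10,7) = 120.
Total bases = 6435 * 120 = 772200.

772200


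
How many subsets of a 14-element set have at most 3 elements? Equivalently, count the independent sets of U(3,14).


Independent sets of U(3,14) are all subsets of size <= 3.
Count = (14 choose 0) + (14 choose 1) + (14 choose 2) + (14 choose 3)
     = 1 + 14 + 91 + 364
     = 470.

470


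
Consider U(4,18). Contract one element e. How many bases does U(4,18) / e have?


Contracting e from U(4,18) gives U(3,17).
Bases of U(3,17) = C(17,3) = (17 * 16 * 15) / (1 * 2 * 3) = 680.

680


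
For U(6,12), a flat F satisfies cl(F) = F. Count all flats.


Flats of U(6,12): every subset of size < 6 is a flat, plus E itself.
Count = C(12,0) + C(12,1) + C(12,2) + C(12,3) + C(12,4) + C(12,5) + 1
     = 1 + 12 + 66 + 220 + 495 + 792 + 1
     = 1587.

1587


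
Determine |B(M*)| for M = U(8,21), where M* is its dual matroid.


The dual of U(r,n) is U(n-r, n) = U(13,21).
Bases of U(13,21) are all (13)-element subsets.
|B(M*)| = C(21,13) = 21! / (13! * 8!) = 203490.

203490


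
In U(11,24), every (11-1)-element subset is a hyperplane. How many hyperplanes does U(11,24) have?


Hyperplanes of U(11,24) are flats of rank 10.
In a uniform matroid, these are exactly the (10)-element subsets.
Count = C(24,10) = 24! / (10! * 14!) = 1961256.

1961256


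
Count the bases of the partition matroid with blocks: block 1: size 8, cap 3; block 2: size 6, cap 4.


A basis picks exactly ci elements from block i.
Number of bases = product of C(|Si|, ci).
= C(8,3) * C(6,4)
= 56 * 15
= 840.

840


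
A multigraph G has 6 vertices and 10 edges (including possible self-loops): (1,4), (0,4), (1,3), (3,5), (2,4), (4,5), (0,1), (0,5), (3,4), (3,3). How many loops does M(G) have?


In a graphic matroid, a loop is a self-loop edge (u,u) with rank 0.
Examining all 10 edges for self-loops...
Self-loops found: (3,3)
Number of loops = 1.

1


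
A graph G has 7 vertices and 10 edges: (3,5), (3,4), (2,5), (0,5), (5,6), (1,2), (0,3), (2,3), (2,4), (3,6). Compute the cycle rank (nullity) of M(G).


Cycle rank (nullity) = |E| - r(M) = |E| - (|V| - c).
|E| = 10, |V| = 7, c = 1.
Nullity = 10 - (7 - 1) = 10 - 6 = 4.

4


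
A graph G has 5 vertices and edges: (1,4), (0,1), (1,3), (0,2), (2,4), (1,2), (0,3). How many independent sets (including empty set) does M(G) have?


An independent set in a graphic matroid is an acyclic edge subset.
G has 5 vertices and 7 edges.
Enumerate all 2^7 = 128 subsets, checking for acyclicity.
Total independent sets = 82.

82


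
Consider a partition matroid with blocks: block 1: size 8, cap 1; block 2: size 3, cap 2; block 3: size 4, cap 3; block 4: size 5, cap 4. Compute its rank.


Rank of a partition matroid = sum of min(|Si|, ci) for each block.
= min(8,1) + min(3,2) + min(4,3) + min(5,4)
= 1 + 2 + 3 + 4
= 10.

10


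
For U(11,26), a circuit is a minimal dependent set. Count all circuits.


In U(11,26), circuits are the (12)-element subsets.
Any set of 12 elements is dependent, and removing any one element gives
an independent set of size 11, so it is a minimal dependent set.
Number of circuits = C(26,12) = 9657700.

9657700


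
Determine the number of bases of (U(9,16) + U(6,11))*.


(M1+M2)* = M1* + M2*.
M1* = U(7,16), bases: C(16,7) = 11440.
M2* = U(5,11), bases: C(11,5) = 462.
|B(M*)| = 11440 * 462 = 5285280.

5285280


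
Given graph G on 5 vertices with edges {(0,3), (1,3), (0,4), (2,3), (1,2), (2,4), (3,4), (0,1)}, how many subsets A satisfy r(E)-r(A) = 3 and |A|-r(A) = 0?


R(x,y) = sum over A in 2^E of x^(r(E)-r(A)) * y^(|A|-r(A)).
G has 5 vertices, 8 edges. r(E) = 4.
Enumerate all 2^8 = 256 subsets.
Count subsets with r(E)-r(A)=3 and |A|-r(A)=0: 8.

8


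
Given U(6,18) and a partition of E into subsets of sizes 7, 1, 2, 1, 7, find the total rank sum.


r(Ai) = min(|Ai|, 6) for each part.
Sum = min(7,6) + min(1,6) + min(2,6) + min(1,6) + min(7,6)
    = 6 + 1 + 2 + 1 + 6
    = 16.

16


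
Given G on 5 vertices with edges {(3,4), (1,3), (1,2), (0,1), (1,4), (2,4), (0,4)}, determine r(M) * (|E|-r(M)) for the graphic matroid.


r(M) = |V| - c = 5 - 1 = 4.
nullity = |E| - r(M) = 7 - 4 = 3.
Product = 4 * 3 = 12.

12


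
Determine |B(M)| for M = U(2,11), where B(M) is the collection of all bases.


Bases of U(2,11) are all 2-element subsets of the 11-element ground set.
Number of bases = C(11,2).
(11 choose 2) = 55.

55


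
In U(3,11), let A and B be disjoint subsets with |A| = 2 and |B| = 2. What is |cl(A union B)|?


|A union B| = 2 + 2 = 4 (disjoint).
In U(3,11), cl(S) = S if |S| < 3, else cl(S) = E.
Since 4 >= 3, cl(A union B) = E.
|cl(A union B)| = 11.

11


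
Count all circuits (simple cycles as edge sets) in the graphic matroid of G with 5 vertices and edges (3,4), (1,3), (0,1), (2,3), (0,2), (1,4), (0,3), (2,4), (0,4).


A circuit in a graphic matroid = edge set of a simple cycle.
G has 5 vertices and 9 edges.
Enumerating all minimal edge subsets forming cycles...
Total circuits found: 22.

22


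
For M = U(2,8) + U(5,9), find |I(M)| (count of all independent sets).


For a direct sum, |I(M1+M2)| = |I(M1)| * |I(M2)|.
|I(U(2,8))| = sum C(8,k) for k=0..2 = 37.
|I(U(5,9))| = sum C(9,k) for k=0..5 = 382.
Total = 37 * 382 = 14134.

14134


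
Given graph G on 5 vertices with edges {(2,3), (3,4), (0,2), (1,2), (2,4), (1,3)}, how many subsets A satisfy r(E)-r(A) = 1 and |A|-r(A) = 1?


R(x,y) = sum over A in 2^E of x^(r(E)-r(A)) * y^(|A|-r(A)).
G has 5 vertices, 6 edges. r(E) = 4.
Enumerate all 2^6 = 64 subsets.
Count subsets with r(E)-r(A)=1 and |A|-r(A)=1: 7.

7


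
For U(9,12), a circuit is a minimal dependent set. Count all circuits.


In U(9,12), circuits are the (10)-element subsets.
Any set of 10 elements is dependent, and removing any one element gives
an independent set of size 9, so it is a minimal dependent set.
Number of circuits = C(12,10) = 66.

66


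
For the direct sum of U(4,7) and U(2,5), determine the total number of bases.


Bases of a direct sum M1 + M2: |B| = |B(M1)| * |B(M2)|.
|B(U(4,7))| = C(7,4) = 35.
|B(U(2,5))| = C(5,2) = 10.
Total bases = 35 * 10 = 350.

350


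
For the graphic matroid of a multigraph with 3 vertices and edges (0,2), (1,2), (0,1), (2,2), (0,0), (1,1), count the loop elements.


In a graphic matroid, a loop is a self-loop edge (u,u) with rank 0.
Examining all 6 edges for self-loops...
Self-loops found: (2,2), (0,0), (1,1)
Number of loops = 3.

3


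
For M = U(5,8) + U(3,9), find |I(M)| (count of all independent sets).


For a direct sum, |I(M1+M2)| = |I(M1)| * |I(M2)|.
|I(U(5,8))| = sum C(8,k) for k=0..5 = 219.
|I(U(3,9))| = sum C(9,k) for k=0..3 = 130.
Total = 219 * 130 = 28470.

28470


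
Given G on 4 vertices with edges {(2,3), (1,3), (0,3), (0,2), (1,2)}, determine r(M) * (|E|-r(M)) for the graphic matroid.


r(M) = |V| - c = 4 - 1 = 3.
nullity = |E| - r(M) = 5 - 3 = 2.
Product = 3 * 2 = 6.

6


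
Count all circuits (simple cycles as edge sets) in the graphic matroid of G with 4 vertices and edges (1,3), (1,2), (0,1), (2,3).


A circuit in a graphic matroid = edge set of a simple cycle.
G has 4 vertices and 4 edges.
Enumerating all minimal edge subsets forming cycles...
Total circuits found: 1.

1


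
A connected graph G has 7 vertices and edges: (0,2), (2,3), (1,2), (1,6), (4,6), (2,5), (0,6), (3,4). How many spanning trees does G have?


By Kirchhoff's matrix tree theorem, the number of spanning trees equals
the determinant of any cofactor of the Laplacian matrix L.
G has 7 vertices and 8 edges.
Computing the (6 x 6) cofactor determinant gives 16.

16


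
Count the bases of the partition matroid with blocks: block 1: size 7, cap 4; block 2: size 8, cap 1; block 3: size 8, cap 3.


A basis picks exactly ci elements from block i.
Number of bases = product of C(|Si|, ci).
= C(7,4) * C(8,1) * C(8,3)
= 35 * 8 * 56
= 15680.

15680


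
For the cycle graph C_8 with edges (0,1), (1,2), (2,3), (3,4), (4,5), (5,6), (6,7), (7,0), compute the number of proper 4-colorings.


P(C_8, k) = (k-1)^8 + (-1)^8*(k-1).
P(4) = (3)^8 + 3
= 6561 + 3 = 6564.

6564


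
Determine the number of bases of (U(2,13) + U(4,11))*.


(M1+M2)* = M1* + M2*.
M1* = U(11,13), bases: C(13,11) = 78.
M2* = U(7,11), bases: C(11,7) = 330.
|B(M*)| = 78 * 330 = 25740.

25740


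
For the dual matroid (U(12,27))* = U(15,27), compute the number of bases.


The dual of U(r,n) is U(n-r, n) = U(15,27).
Bases of U(15,27) are all (15)-element subsets.
|B(M*)| = C(27,15) = 27! / (15! * 12!) = 17383860.

17383860


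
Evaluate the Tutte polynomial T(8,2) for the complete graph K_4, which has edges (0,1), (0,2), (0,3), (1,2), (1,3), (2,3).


T(K_4; x,y) = x^3 + 3x^2 + 4xy + 2x + y^3 + 3y^2 + 2y.
Substituting x=8, y=2:
= 512 + 192 + 64 + 16 + 8 + 12 + 4
= 808.

808


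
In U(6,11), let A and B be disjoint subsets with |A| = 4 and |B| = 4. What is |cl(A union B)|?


|A union B| = 4 + 4 = 8 (disjoint).
In U(6,11), cl(S) = S if |S| < 6, else cl(S) = E.
Since 8 >= 6, cl(A union B) = E.
|cl(A union B)| = 11.

11


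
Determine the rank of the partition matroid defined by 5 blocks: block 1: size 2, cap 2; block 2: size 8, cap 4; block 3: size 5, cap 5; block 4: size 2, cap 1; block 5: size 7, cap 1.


Rank of a partition matroid = sum of min(|Si|, ci) for each block.
= min(2,2) + min(8,4) + min(5,5) + min(2,1) + min(7,1)
= 2 + 4 + 5 + 1 + 1
= 13.

13


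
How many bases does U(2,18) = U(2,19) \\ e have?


Deleting e from U(2,19) gives U(2,18) since n > r.
Bases of U(2,18) = C(18,2) = (18 * 17) / (1 * 2) = 153.

153


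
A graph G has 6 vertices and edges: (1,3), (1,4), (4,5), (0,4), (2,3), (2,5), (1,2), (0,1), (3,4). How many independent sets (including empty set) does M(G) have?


An independent set in a graphic matroid is an acyclic edge subset.
G has 6 vertices and 9 edges.
Enumerate all 2^9 = 512 subsets, checking for acyclicity.
Total independent sets = 292.

292


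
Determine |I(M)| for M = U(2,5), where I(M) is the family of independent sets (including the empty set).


Independent sets of U(2,5) are all subsets of size <= 2.
Count = C(5,0) + C(5,1) + C(5,2)
     = 1 + 5 + 10
     = 16.

16


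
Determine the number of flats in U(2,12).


Flats of U(2,12): every subset of size < 2 is a flat, plus E itself.
Count = C(12,0) + C(12,1) + 1
     = 1 + 12 + 1
     = 14.

14


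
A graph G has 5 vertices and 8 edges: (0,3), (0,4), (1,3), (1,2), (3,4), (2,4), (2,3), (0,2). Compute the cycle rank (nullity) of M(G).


Cycle rank (nullity) = |E| - r(M) = |E| - (|V| - c).
|E| = 8, |V| = 5, c = 1.
Nullity = 8 - (5 - 1) = 8 - 4 = 4.

4


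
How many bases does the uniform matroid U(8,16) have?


Bases of U(8,16) are all 8-element subsets of the 16-element ground set.
Number of bases = C(16,8).
(16 choose 8) = 12870.

12870


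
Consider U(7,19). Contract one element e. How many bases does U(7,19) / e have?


Contracting e from U(7,19) gives U(6,18).
Bases of U(6,18) = C(18,6) = 18! / (6! * 12!) = 18564.

18564


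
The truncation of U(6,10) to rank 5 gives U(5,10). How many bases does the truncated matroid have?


Truncating U(6,10) to rank 5 gives U(5,10).
Bases of U(5,10) are all 5-element subsets of 10 elements.
Number of bases = C(10,5) = 252.

252


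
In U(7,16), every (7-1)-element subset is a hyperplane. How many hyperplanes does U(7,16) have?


Hyperplanes of U(7,16) are flats of rank 6.
In a uniform matroid, these are exactly the (6)-element subsets.
Count = (16 choose 6) = 8008.

8008


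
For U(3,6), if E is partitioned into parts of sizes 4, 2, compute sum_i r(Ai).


r(Ai) = min(|Ai|, 3) for each part.
Sum = min(4,3) + min(2,3)
    = 3 + 2
    = 5.

5


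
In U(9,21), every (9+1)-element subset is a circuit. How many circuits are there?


In U(9,21), circuits are the (10)-element subsets.
Any set of 10 elements is dependent, and removing any one element gives
an independent set of size 9, so it is a minimal dependent set.
Number of circuits = (21 choose 10) = 352716.

352716


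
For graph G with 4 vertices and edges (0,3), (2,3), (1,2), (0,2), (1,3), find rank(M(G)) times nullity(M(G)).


r(M) = |V| - c = 4 - 1 = 3.
nullity = |E| - r(M) = 5 - 3 = 2.
Product = 3 * 2 = 6.

6


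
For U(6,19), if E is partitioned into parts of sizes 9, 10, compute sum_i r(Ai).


r(Ai) = min(|Ai|, 6) for each part.
Sum = min(9,6) + min(10,6)
    = 6 + 6
    = 12.

12


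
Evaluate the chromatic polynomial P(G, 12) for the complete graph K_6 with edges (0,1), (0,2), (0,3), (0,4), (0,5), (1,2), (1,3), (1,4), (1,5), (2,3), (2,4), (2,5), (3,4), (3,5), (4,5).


P(K_6, k) = k(k-1)(k-2)...(k-5).
P(12) = (12) * (11) * (10) * (9) * (8) * (7) = 665280.

665280


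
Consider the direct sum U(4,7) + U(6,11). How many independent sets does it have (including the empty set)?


For a direct sum, |I(M1+M2)| = |I(M1)| * |I(M2)|.
|I(U(4,7))| = sum C(7,k) for k=0..4 = 99.
|I(U(6,11))| = sum C(11,k) for k=0..6 = 1486.
Total = 99 * 1486 = 147114.

147114


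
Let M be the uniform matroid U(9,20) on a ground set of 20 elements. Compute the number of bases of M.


Bases of U(9,20) are all 9-element subsets of the 20-element ground set.
Number of bases = C(20,9).
C(20,9) = 20! / (9! * 11!) = 167960.

167960


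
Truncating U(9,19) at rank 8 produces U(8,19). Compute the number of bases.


Truncating U(9,19) to rank 8 gives U(8,19).
Bases of U(8,19) are all 8-element subsets of 19 elements.
Number of bases = C(19,8) = 75582.

75582


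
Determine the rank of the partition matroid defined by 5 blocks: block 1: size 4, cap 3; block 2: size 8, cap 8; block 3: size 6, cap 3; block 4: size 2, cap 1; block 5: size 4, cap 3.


Rank of a partition matroid = sum of min(|Si|, ci) for each block.
= min(4,3) + min(8,8) + min(6,3) + min(2,1) + min(4,3)
= 3 + 8 + 3 + 1 + 3
= 18.

18


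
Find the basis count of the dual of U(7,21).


The dual of U(r,n) is U(n-r, n) = U(14,21).
Bases of U(14,21) are all (14)-element subsets.
|B(M*)| = C(21,14) = 21! / (14! * 7!) = 116280.

116280


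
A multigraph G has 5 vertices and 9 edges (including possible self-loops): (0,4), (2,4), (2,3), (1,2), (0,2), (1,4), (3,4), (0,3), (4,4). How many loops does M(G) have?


In a graphic matroid, a loop is a self-loop edge (u,u) with rank 0.
Examining all 9 edges for self-loops...
Self-loops found: (4,4)
Number of loops = 1.

1


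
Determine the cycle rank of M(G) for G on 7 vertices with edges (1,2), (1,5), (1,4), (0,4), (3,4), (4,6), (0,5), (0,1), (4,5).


Cycle rank (nullity) = |E| - r(M) = |E| - (|V| - c).
|E| = 9, |V| = 7, c = 1.
Nullity = 9 - (7 - 1) = 9 - 6 = 3.

3


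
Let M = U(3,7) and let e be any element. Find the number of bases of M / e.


Contracting e from U(3,7) gives U(2,6).
Bases of U(2,6) = C(6,2) = (6 * 5) / (1 * 2) = 15.

15


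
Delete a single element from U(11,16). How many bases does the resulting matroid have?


Deleting e from U(11,16) gives U(11,15) since n > r.
Bases of U(11,15) = C(15,11) = 15! / (11! * 4!) = 1365.

1365


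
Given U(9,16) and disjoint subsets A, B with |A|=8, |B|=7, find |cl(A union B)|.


|A union B| = 8 + 7 = 15 (disjoint).
In U(9,16), cl(S) = S if |S| < 9, else cl(S) = E.
Since 15 >= 9, cl(A union B) = E.
|cl(A union B)| = 16.

16


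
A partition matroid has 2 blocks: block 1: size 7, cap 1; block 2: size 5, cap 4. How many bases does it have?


A basis picks exactly ci elements from block i.
Number of bases = product of C(|Si|, ci).
= C(7,1) * C(5,4)
= 7 * 5
= 35.

35


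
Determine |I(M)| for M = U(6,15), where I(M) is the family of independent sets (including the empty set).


Independent sets of U(6,15) are all subsets of size <= 6.
Count = C(15,0) + C(15,1) + C(15,2) + C(15,3) + C(15,4) + C(15,5) + C(15,6)
     = 1 + 15 + 105 + 455 + 1365 + 3003 + 5005
     = 9949.

9949


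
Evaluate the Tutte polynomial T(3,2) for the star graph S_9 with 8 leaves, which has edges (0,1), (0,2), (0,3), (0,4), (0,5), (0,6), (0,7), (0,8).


A star on 9 vertices is a tree with 8 edges.
T(x,y) = x^(8) for any tree.
T(3,2) = 3^8 = 6561.

6561


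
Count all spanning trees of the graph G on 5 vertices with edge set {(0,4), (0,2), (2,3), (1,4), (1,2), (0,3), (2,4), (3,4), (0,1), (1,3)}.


By Kirchhoff's matrix tree theorem, the number of spanning trees equals
the determinant of any cofactor of the Laplacian matrix L.
G has 5 vertices and 10 edges.
Computing the (4 x 4) cofactor determinant gives 125.

125


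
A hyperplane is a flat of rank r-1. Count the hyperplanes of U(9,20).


Hyperplanes of U(9,20) are flats of rank 8.
In a uniform matroid, these are exactly the (8)-element subsets.
Count = C(20,8) = 20! / (8! * 12!) = 125970.

125970


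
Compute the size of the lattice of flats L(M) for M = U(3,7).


Flats of U(3,7): every subset of size < 3 is a flat, plus E itself.
Count = (7 choose 0) + (7 choose 1) + (7 choose 2) + 1
     = 1 + 7 + 21 + 1
     = 30.

30


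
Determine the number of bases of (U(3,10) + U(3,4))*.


(M1+M2)* = M1* + M2*.
M1* = U(7,10), bases: C(10,7) = 120.
M2* = U(1,4), bases: C(4,1) = 4.
|B(M*)| = 120 * 4 = 480.

480


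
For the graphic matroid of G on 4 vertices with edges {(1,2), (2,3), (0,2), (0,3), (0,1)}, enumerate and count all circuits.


A circuit in a graphic matroid = edge set of a simple cycle.
G has 4 vertices and 5 edges.
Enumerating all minimal edge subsets forming cycles...
Total circuits found: 3.

3


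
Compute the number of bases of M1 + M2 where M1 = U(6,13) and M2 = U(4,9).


Bases of a direct sum M1 + M2: |B| = |B(M1)| * |B(M2)|.
|B(U(6,13))| = C(13,6) = 1716.
|B(U(4,9))| = C(9,4) = 126.
Total bases = 1716 * 126 = 216216.

216216


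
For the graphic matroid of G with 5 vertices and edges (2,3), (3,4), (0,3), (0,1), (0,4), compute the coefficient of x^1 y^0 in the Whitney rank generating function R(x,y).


R(x,y) = sum over A in 2^E of x^(r(E)-r(A)) * y^(|A|-r(A)).
G has 5 vertices, 5 edges. r(E) = 4.
Enumerate all 2^5 = 32 subsets.
Count subsets with r(E)-r(A)=1 and |A|-r(A)=0: 9.

9


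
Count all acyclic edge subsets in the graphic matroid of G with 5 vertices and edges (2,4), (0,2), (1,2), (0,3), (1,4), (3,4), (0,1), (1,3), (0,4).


An independent set in a graphic matroid is an acyclic edge subset.
G has 5 vertices and 9 edges.
Enumerate all 2^9 = 512 subsets, checking for acyclicity.
Total independent sets = 198.

198


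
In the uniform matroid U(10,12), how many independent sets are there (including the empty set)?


Independent sets of U(10,12) are all subsets of size <= 10.
Count = C(12,0) + C(12,1) + C(12,2) + C(12,3) + C(12,4) + C(12,5) + C(12,6) + C(12,7) + C(12,8) + C(12,9) + C(12,10)
     = 1 + 12 + 66 + 220 + 495 + 792 + 924 + 792 + 495 + 220 + 66
     = 4083.

4083


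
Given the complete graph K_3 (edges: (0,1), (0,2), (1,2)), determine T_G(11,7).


T(K_3; x,y) = x^2 + x + y.
T(11,7) = 121 + 11 + 7 = 139.

139


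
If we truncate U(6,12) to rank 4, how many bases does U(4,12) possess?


Truncating U(6,12) to rank 4 gives U(4,12).
Bases of U(4,12) are all 4-element subsets of 12 elements.
Number of bases = C(12,4) = (12 * 11 * 10 * 9) / (1 * 2 * 3 * 4) = 495.

495


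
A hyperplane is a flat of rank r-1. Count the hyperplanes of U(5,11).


Hyperplanes of U(5,11) are flats of rank 4.
In a uniform matroid, these are exactly the (4)-element subsets.
Count = C(11,4) = 11! / (4! * 7!) = 330.

330


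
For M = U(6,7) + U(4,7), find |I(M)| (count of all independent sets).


For a direct sum, |I(M1+M2)| = |I(M1)| * |I(M2)|.
|I(U(6,7))| = sum C(7,k) for k=0..6 = 127.
|I(U(4,7))| = sum C(7,k) for k=0..4 = 99.
Total = 127 * 99 = 12573.

12573


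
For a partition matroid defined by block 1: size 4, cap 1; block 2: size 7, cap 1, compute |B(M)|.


A basis picks exactly ci elements from block i.
Number of bases = product of C(|Si|, ci).
= C(4,1) * C(7,1)
= 4 * 7
= 28.

28


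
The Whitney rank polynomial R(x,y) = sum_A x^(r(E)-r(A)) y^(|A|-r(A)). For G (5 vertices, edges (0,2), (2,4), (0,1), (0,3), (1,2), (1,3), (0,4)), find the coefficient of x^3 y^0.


R(x,y) = sum over A in 2^E of x^(r(E)-r(A)) * y^(|A|-r(A)).
G has 5 vertices, 7 edges. r(E) = 4.
Enumerate all 2^7 = 128 subsets.
Count subsets with r(E)-r(A)=3 and |A|-r(A)=0: 7.

7


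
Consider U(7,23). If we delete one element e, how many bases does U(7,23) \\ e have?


Deleting e from U(7,23) gives U(7,22) since n > r.
Bases of U(7,22) = (22 choose 7) = 170544.

170544


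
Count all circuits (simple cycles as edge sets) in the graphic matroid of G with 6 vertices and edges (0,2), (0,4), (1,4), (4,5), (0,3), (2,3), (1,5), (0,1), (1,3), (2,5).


A circuit in a graphic matroid = edge set of a simple cycle.
G has 6 vertices and 10 edges.
Enumerating all minimal edge subsets forming cycles...
Total circuits found: 23.

23


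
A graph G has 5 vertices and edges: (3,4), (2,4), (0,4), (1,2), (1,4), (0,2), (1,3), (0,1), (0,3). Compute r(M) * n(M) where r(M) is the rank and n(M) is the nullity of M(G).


r(M) = |V| - c = 5 - 1 = 4.
nullity = |E| - r(M) = 9 - 4 = 5.
Product = 4 * 5 = 20.

20


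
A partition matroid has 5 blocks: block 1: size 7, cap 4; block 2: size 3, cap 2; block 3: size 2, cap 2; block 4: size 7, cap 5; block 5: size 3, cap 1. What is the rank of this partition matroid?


Rank of a partition matroid = sum of min(|Si|, ci) for each block.
= min(7,4) + min(3,2) + min(2,2) + min(7,5) + min(3,1)
= 4 + 2 + 2 + 5 + 1
= 14.

14


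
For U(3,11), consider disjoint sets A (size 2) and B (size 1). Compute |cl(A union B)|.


|A union B| = 2 + 1 = 3 (disjoint).
In U(3,11), cl(S) = S if |S| < 3, else cl(S) = E.
Since 3 >= 3, cl(A union B) = E.
|cl(A union B)| = 11.

11


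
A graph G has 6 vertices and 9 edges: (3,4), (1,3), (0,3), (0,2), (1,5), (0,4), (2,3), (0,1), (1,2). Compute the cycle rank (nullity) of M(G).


Cycle rank (nullity) = |E| - r(M) = |E| - (|V| - c).
|E| = 9, |V| = 6, c = 1.
Nullity = 9 - (6 - 1) = 9 - 5 = 4.

4


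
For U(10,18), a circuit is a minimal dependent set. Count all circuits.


In U(10,18), circuits are the (11)-element subsets.
Any set of 11 elements is dependent, and removing any one element gives
an independent set of size 10, so it is a minimal dependent set.
Number of circuits = C(18,11) = 18! / (11! * 7!) = 31824.

31824


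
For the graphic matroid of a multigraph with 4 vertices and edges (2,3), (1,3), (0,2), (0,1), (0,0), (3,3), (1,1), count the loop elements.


In a graphic matroid, a loop is a self-loop edge (u,u) with rank 0.
Examining all 7 edges for self-loops...
Self-loops found: (0,0), (3,3), (1,1)
Number of loops = 3.

3


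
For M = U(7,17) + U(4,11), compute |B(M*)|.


(M1+M2)* = M1* + M2*.
M1* = U(10,17), bases: C(17,10) = 19448.
M2* = U(7,11), bases: C(11,7) = 330.
|B(M*)| = 19448 * 330 = 6417840.

6417840


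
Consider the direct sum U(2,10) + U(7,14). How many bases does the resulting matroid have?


Bases of a direct sum M1 + M2: |B| = |B(M1)| * |B(M2)|.
|B(U(2,10))| = C(10,2) = 45.
|B(U(7,14))| = C(14,7) = 3432.
Total bases = 45 * 3432 = 154440.

154440


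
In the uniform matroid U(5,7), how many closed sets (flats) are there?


Flats of U(5,7): every subset of size < 5 is a flat, plus E itself.
Count = (7 choose 0) + (7 choose 1) + (7 choose 2) + (7 choose 3) + (7 choose 4) + 1
     = 1 + 7 + 21 + 35 + 35 + 1
     = 100.

100


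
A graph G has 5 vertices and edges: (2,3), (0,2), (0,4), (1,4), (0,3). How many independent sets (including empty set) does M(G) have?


An independent set in a graphic matroid is an acyclic edge subset.
G has 5 vertices and 5 edges.
Enumerate all 2^5 = 32 subsets, checking for acyclicity.
Total independent sets = 28.

28


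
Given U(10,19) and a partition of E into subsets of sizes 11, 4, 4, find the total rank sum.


r(Ai) = min(|Ai|, 10) for each part.
Sum = min(11,10) + min(4,10) + min(4,10)
    = 10 + 4 + 4
    = 18.

18


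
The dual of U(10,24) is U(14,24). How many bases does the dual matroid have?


The dual of U(r,n) is U(n-r, n) = U(14,24).
Bases of U(14,24) are all (14)-element subsets.
|B(M*)| = C(24,14) = 1961256.

1961256


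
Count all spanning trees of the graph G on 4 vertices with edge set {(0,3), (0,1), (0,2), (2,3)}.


By Kirchhoff's matrix tree theorem, the number of spanning trees equals
the determinant of any cofactor of the Laplacian matrix L.
G has 4 vertices and 4 edges.
Computing the (3 x 3) cofactor determinant gives 3.

3


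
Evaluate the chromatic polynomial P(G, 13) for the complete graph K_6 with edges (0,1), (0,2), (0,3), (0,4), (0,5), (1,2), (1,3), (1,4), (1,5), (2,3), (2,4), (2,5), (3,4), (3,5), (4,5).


P(K_6, k) = k(k-1)(k-2)...(k-5).
P(13) = (13) * (12) * (11) * (10) * (9) * (8) = 1235520.

1235520


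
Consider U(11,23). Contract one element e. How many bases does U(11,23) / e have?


Contracting e from U(11,23) gives U(10,22).
Bases of U(10,22) = (22 choose 10) = 646646.

646646


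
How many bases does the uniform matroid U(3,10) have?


Bases of U(3,10) are all 3-element subsets of the 10-element ground set.
Number of bases = C(10,3).
(10 choose 3) = 120.

120


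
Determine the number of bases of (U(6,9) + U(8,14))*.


(M1+M2)* = M1* + M2*.
M1* = U(3,9), bases: C(9,3) = 84.
M2* = U(6,14), bases: C(14,6) = 3003.
|B(M*)| = 84 * 3003 = 252252.

252252


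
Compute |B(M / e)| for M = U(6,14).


Contracting e from U(6,14) gives U(5,13).
Bases of U(5,13) = C(13,5) = 13! / (5! * 8!) = 1287.

1287


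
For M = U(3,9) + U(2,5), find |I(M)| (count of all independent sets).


For a direct sum, |I(M1+M2)| = |I(M1)| * |I(M2)|.
|I(U(3,9))| = sum C(9,k) for k=0..3 = 130.
|I(U(2,5))| = sum C(5,k) for k=0..2 = 16.
Total = 130 * 16 = 2080.

2080


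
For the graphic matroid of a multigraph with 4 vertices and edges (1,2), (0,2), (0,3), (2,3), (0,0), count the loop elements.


In a graphic matroid, a loop is a self-loop edge (u,u) with rank 0.
Examining all 5 edges for self-loops...
Self-loops found: (0,0)
Number of loops = 1.

1


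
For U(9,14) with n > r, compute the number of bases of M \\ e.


Deleting e from U(9,14) gives U(9,13) since n > r.
Bases of U(9,13) = (13 choose 9) = 715.

715


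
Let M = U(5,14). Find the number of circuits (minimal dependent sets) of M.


In U(5,14), circuits are the (6)-element subsets.
Any set of 6 elements is dependent, and removing any one element gives
an independent set of size 5, so it is a minimal dependent set.
Number of circuits = C(14,6) = 14! / (6! * 8!) = 3003.

3003


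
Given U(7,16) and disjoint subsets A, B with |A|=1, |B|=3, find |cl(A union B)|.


|A union B| = 1 + 3 = 4 (disjoint).
In U(7,16), cl(S) = S if |S| < 7, else cl(S) = E.
Since 4 < 7, cl(A union B) = A union B.
|cl(A union B)| = 4.

4


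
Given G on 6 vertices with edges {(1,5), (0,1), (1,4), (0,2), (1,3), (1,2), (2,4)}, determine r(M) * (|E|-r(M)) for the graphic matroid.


r(M) = |V| - c = 6 - 1 = 5.
nullity = |E| - r(M) = 7 - 5 = 2.
Product = 5 * 2 = 10.

10


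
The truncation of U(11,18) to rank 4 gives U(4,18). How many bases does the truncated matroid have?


Truncating U(11,18) to rank 4 gives U(4,18).
Bases of U(4,18) are all 4-element subsets of 18 elements.
Number of bases = (18 choose 4) = 3060.

3060


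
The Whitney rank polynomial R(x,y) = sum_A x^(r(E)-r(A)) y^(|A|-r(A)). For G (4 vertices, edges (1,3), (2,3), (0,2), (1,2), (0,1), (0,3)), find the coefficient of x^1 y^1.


R(x,y) = sum over A in 2^E of x^(r(E)-r(A)) * y^(|A|-r(A)).
G has 4 vertices, 6 edges. r(E) = 3.
Enumerate all 2^6 = 64 subsets.
Count subsets with r(E)-r(A)=1 and |A|-r(A)=1: 4.

4


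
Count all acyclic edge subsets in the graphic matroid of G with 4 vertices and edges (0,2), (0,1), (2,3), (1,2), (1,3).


An independent set in a graphic matroid is an acyclic edge subset.
G has 4 vertices and 5 edges.
Enumerate all 2^5 = 32 subsets, checking for acyclicity.
Total independent sets = 24.

24


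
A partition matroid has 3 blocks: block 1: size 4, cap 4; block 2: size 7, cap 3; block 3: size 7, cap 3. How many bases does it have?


A basis picks exactly ci elements from block i.
Number of bases = product of C(|Si|, ci).
= C(4,4) * C(7,3) * C(7,3)
= 1 * 35 * 35
= 1225.

1225


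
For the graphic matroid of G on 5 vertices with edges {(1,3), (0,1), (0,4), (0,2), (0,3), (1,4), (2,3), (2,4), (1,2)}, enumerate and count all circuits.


A circuit in a graphic matroid = edge set of a simple cycle.
G has 5 vertices and 9 edges.
Enumerating all minimal edge subsets forming cycles...
Total circuits found: 22.

22


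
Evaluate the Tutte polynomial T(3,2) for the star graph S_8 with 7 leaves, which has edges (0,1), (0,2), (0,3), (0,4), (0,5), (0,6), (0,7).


A star on 8 vertices is a tree with 7 edges.
T(x,y) = x^(7) for any tree.
T(3,2) = 3^7 = 2187.

2187


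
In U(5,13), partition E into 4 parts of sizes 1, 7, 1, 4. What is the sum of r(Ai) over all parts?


r(Ai) = min(|Ai|, 5) for each part.
Sum = min(1,5) + min(7,5) + min(1,5) + min(4,5)
    = 1 + 5 + 1 + 4
    = 11.

11


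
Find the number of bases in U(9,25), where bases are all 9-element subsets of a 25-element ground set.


Bases of U(9,25) are all 9-element subsets of the 25-element ground set.
Number of bases = C(25,9).
C(25,9) = 25! / (9! * 16!) = 2042975.

2042975


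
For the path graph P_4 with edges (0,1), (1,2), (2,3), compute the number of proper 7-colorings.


P(P_4, k) = k * (k-1)^(3).
P(7) = 7 * 6^3 = 7 * 216 = 1512.

1512


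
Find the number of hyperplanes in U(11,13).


Hyperplanes of U(11,13) are flats of rank 10.
In a uniform matroid, these are exactly the (10)-element subsets.
Count = C(13,10) = 13! / (10! * 3!) = 286.

286


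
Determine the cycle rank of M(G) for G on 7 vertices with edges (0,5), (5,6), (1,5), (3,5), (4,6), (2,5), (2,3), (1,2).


Cycle rank (nullity) = |E| - r(M) = |E| - (|V| - c).
|E| = 8, |V| = 7, c = 1.
Nullity = 8 - (7 - 1) = 8 - 6 = 2.

2


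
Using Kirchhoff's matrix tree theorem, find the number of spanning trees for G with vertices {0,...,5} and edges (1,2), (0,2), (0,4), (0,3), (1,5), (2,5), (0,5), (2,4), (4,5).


By Kirchhoff's matrix tree theorem, the number of spanning trees equals
the determinant of any cofactor of the Laplacian matrix L.
G has 6 vertices and 9 edges.
Computing the (5 x 5) cofactor determinant gives 40.

40


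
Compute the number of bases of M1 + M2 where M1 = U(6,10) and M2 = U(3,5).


Bases of a direct sum M1 + M2: |B| = |B(M1)| * |B(M2)|.
|B(U(6,10))| = C(10,6) = 210.
|B(U(3,5))| = C(5,3) = 10.
Total bases = 210 * 10 = 2100.

2100


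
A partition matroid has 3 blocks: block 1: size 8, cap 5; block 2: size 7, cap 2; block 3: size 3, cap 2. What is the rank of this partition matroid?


Rank of a partition matroid = sum of min(|Si|, ci) for each block.
= min(8,5) + min(7,2) + min(3,2)
= 5 + 2 + 2
= 9.

9


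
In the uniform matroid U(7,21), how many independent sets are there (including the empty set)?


Independent sets of U(7,21) are all subsets of size <= 7.
Count = C(21,0) + C(21,1) + C(21,2) + C(21,3) + C(21,4) + C(21,5) + C(21,6) + C(21,7)
     = 1 + 21 + 210 + 1330 + 5985 + 20349 + 54264 + 116280
     = 198440.

198440


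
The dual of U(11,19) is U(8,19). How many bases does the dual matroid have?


The dual of U(r,n) is U(n-r, n) = U(8,19).
Bases of U(8,19) are all (8)-element subsets.
|B(M*)| = (19 choose 8) = 75582.

75582


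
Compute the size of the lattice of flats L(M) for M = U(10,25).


Flats of U(10,25): every subset of size < 10 is a flat, plus E itself.
Count = (25 choose 0) + (25 choose 1) + (25 choose 2) + (25 choose 3) + (25 choose 4) + (25 choose 5) + (25 choose 6) + (25 choose 7) + (25 choose 8) + (25 choose 9) + 1
     = 1 + 25 + 300 + 2300 + 12650 + 53130 + 177100 + 480700 + 1081575 + 2042975 + 1
     = 3850757.

3850757
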